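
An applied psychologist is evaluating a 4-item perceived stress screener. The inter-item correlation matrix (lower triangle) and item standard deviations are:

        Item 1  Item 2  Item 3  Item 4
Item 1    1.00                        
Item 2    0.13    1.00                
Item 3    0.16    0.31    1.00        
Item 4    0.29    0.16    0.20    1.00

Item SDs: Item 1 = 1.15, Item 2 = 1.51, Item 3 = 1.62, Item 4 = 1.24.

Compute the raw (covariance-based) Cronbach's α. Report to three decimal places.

Σσ²ᵢ = 1.15² + 1.51² + 1.62² + 1.24² = 7.7646
Covariances σ_ij = r_ij · s_i · s_j:
  σ(Item 1,Item 2) = 0.13 × 1.15 × 1.51 = 0.2257
  σ(Item 1,Item 3) = 0.16 × 1.15 × 1.62 = 0.2981
  σ(Item 1,Item 4) = 0.29 × 1.15 × 1.24 = 0.4135
  σ(Item 2,Item 3) = 0.31 × 1.51 × 1.62 = 0.7583
  σ(Item 2,Item 4) = 0.16 × 1.51 × 1.24 = 0.2996
  σ(Item 3,Item 4) = 0.20 × 1.62 × 1.24 = 0.4018
σ²_T = Σσ²ᵢ + 2·Σσ_ij = 7.7646 + 2 × 2.3970 = 12.5586
α = (4/3)·(1 − 7.7646/12.5586) = 0.509

α = 0.509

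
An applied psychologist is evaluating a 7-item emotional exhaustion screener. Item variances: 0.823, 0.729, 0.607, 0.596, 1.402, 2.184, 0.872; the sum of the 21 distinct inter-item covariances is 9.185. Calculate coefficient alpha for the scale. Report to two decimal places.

coefficient alpha = 0.84

sum of item variances = 0.823 + 0.729 + 0.607 + 0.596 + 1.402 + 2.184 + 0.872 = 7.213
Sum of distinct covariances = 9.185
total variance = sum of item variances + 2·Σcov = 7.213 + 2 × 9.185 = 25.583
α = (7/6)·(1 − 7.213/25.583) = 0.84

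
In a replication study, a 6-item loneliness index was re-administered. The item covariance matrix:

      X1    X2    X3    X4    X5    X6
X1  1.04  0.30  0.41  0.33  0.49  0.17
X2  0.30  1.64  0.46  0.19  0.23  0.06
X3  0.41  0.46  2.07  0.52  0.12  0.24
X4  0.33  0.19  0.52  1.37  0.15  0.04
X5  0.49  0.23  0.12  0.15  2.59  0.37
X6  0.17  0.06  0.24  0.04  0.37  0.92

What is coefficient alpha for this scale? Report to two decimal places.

sum of item variances = 1.04 + 1.64 + 2.07 + 1.37 + 2.59 + 0.92 = 9.63
Σ_{i<j} σ_ij = 4.08
σ²_T = 9.63 + 2 × 4.08 = 17.79
α = (k/(k−1))·(1 − sum of item variances/σ²_T) = (6/5)·(1 − 9.63/17.79) = 0.55

α = 0.55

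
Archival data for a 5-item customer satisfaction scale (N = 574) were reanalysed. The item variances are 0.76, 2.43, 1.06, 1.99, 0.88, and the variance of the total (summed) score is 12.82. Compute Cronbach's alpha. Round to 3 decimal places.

Σσ²ᵢ = 0.76 + 2.43 + 1.06 + 1.99 + 0.88 = 7.12
α = (k/(k−1))·(1 − Σσ²ᵢ/σ²_total) = (5/4)·(1 − 7.12/12.82) = 0.556

Cronbach's alpha = 0.556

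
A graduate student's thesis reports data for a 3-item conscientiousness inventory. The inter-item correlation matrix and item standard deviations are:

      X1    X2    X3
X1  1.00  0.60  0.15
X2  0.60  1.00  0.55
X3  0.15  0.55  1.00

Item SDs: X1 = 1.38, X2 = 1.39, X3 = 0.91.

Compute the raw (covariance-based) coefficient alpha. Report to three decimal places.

Σσ²ᵢ = 1.38² + 1.39² + 0.91² = 4.6646
Covariances σ_ij = r_ij · s_i · s_j:
  σ(X1,X2) = 0.60 × 1.38 × 1.39 = 1.1509
  σ(X1,X3) = 0.15 × 1.38 × 0.91 = 0.1884
  σ(X2,X3) = 0.55 × 1.39 × 0.91 = 0.6957
σ²_T = Σσ²ᵢ + 2·Σσ_ij = 4.6646 + 2 × 2.0350 = 8.7346
α = (3/2)·(1 − 4.6646/8.7346) = 0.699

α = 0.699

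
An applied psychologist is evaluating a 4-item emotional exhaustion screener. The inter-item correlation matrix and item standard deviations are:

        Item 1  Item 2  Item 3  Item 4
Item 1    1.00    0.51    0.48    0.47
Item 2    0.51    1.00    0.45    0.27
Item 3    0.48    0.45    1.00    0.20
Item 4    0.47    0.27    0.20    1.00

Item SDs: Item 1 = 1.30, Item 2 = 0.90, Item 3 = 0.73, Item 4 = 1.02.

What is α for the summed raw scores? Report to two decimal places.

α = 0.72

Σσ²ᵢ = 1.30² + 0.90² + 0.73² + 1.02² = 4.0733
Covariances σ_ij = r_ij · s_i · s_j:
  σ(Item 1,Item 2) = 0.51 × 1.30 × 0.90 = 0.5967
  σ(Item 1,Item 3) = 0.48 × 1.30 × 0.73 = 0.4555
  σ(Item 1,Item 4) = 0.47 × 1.30 × 1.02 = 0.6232
  σ(Item 2,Item 3) = 0.45 × 0.90 × 0.73 = 0.2957
  σ(Item 2,Item 4) = 0.27 × 0.90 × 1.02 = 0.2479
  σ(Item 3,Item 4) = 0.20 × 0.73 × 1.02 = 0.1489
σ²_T = Σσ²ᵢ + 2·Σσ_ij = 4.0733 + 2 × 2.3679 = 8.8091
α = (4/3)·(1 − 4.0733/8.8091) = 0.72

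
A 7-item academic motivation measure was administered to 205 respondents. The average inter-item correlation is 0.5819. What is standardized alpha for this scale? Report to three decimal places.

Standardized α = k·r̄ / (1 + (k−1)·r̄) = 7 × 0.5819 / (1 + 6 × 0.5819)
  = 4.0733 / 4.4914 = 0.907

α = 0.907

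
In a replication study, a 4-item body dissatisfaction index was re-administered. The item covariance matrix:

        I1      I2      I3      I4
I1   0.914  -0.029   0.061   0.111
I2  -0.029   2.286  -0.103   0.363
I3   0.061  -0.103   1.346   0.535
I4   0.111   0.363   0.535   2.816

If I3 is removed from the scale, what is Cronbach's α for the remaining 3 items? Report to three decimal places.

Remaining items: I1, I2, I4 (k = 3).
sum of item variances = 0.914 + 2.286 + 2.816 = 6.016
Var(T) = 6.016 + 2 × 0.445 = 6.906
α (item deleted) = (3/2)·(1 − 6.016/6.906) = 0.193

α = 0.193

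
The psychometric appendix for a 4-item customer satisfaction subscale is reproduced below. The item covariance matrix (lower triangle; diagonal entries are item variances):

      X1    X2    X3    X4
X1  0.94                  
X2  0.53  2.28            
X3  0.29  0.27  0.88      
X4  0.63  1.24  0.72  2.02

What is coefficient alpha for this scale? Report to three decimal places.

sum of item variances = 0.94 + 2.28 + 0.88 + 2.02 = 6.12
Sum of off-diagonal covariances = 3.68
Var(T) = 6.12 + 2 × 3.68 = 13.48
α = (k/(k−1))·(1 − sum of item variances/Var(T)) = (4/3)·(1 − 6.12/13.48) = 0.728

coefficient alpha = 0.728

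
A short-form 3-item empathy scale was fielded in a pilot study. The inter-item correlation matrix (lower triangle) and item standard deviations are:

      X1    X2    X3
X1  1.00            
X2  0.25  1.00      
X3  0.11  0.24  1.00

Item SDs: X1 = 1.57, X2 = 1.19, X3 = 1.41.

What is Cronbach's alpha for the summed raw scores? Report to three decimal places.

Σσ²ᵢ = 1.57² + 1.19² + 1.41² = 5.8691
Covariances σ_ij = r_ij · s_i · s_j:
  σ(X1,X2) = 0.25 × 1.57 × 1.19 = 0.4671
  σ(X1,X3) = 0.11 × 1.57 × 1.41 = 0.2435
  σ(X2,X3) = 0.24 × 1.19 × 1.41 = 0.4027
σ²_T = Σσ²ᵢ + 2·Σσ_ij = 5.8691 + 2 × 1.1133 = 8.0957
α = (3/2)·(1 − 5.8691/8.0957) = 0.413

Cronbach's alpha = 0.413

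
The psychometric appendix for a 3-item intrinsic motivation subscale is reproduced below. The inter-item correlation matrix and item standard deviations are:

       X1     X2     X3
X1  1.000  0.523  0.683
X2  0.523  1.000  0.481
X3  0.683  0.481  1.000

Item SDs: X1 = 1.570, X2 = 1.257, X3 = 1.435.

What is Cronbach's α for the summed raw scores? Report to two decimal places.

α = 0.79

Σσ²ᵢ = 1.570² + 1.257² + 1.435² = 6.1042
Covariances σ_ij = r_ij · s_i · s_j:
  σ(X1,X2) = 0.523 × 1.570 × 1.257 = 1.0321
  σ(X1,X3) = 0.683 × 1.570 × 1.435 = 1.5388
  σ(X2,X3) = 0.481 × 1.257 × 1.435 = 0.8676
σ²_T = Σσ²ᵢ + 2·Σσ_ij = 6.1042 + 2 × 3.4385 = 12.9812
α = (3/2)·(1 − 6.1042/12.9812) = 0.79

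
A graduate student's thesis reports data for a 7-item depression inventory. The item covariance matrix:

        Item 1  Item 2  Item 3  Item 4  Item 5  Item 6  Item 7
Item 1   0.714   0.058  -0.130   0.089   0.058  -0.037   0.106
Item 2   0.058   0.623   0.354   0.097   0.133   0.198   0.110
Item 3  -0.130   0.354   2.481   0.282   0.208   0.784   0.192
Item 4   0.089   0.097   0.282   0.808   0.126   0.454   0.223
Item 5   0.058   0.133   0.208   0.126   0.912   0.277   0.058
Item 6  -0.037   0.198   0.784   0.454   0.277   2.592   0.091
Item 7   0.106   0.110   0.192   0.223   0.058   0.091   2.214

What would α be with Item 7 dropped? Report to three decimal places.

α = 0.505

Remaining items: Item 1, Item 2, Item 3, Item 4, Item 5, Item 6 (k = 6).
sum of item variances = 0.714 + 0.623 + 2.481 + 0.808 + 0.912 + 2.592 = 8.130
Var(T) = 8.130 + 2 × 2.951 = 14.032
α (item deleted) = (6/5)·(1 − 8.130/14.032) = 0.505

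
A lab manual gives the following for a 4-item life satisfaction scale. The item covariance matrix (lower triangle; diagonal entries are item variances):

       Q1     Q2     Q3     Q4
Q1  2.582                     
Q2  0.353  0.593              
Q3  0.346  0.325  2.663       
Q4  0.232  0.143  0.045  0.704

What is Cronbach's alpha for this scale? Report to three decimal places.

α = 0.408

ΣVar(i) = 2.582 + 0.593 + 2.663 + 0.704 = 6.542
Sum of the distinct covariances = 1.444
total variance = 6.542 + 2 × 1.444 = 9.430
α = (k/(k−1))·(1 − ΣVar(i)/total variance) = (4/3)·(1 − 6.542/9.430) = 0.408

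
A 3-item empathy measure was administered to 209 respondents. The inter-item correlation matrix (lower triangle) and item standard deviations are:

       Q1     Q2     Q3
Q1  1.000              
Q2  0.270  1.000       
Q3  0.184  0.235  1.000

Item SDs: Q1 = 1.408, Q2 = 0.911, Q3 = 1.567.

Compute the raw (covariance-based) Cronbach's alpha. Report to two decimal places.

α = 0.44

Σσ²ᵢ = 1.408² + 0.911² + 1.567² = 5.2679
Covariances σ_ij = r_ij · s_i · s_j:
  σ(Q1,Q2) = 0.270 × 1.408 × 0.911 = 0.3463
  σ(Q1,Q3) = 0.184 × 1.408 × 1.567 = 0.4060
  σ(Q2,Q3) = 0.235 × 0.911 × 1.567 = 0.3355
σ²_T = Σσ²ᵢ + 2·Σσ_ij = 5.2679 + 2 × 1.0878 = 7.4435
α = (3/2)·(1 − 5.2679/7.4435) = 0.44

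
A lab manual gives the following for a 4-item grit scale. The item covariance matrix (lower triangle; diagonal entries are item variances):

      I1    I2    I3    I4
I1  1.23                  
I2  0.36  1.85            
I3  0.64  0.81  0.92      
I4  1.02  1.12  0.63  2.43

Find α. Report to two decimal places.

sum of item variances = 1.23 + 1.85 + 0.92 + 2.43 = 6.43
Sum of off-diagonal covariances = 4.58
Var(T) = 6.43 + 2 × 4.58 = 15.59
α = (k/(k−1))·(1 − sum of item variances/Var(T)) = (4/3)·(1 − 6.43/15.59) = 0.78

α = 0.78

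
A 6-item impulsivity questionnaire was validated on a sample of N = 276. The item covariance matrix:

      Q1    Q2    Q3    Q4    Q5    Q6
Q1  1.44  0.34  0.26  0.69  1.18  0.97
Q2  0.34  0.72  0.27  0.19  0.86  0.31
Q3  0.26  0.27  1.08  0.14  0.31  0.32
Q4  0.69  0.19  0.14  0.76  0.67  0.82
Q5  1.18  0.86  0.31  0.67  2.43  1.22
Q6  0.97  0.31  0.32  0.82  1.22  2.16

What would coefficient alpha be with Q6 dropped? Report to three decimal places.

coefficient alpha = 0.755

Remaining items: Q1, Q2, Q3, Q4, Q5 (k = 5).
sum of item variances = 1.44 + 0.72 + 1.08 + 0.76 + 2.43 = 6.43
total variance = 6.43 + 2 × 4.91 = 16.25
α (item deleted) = (5/4)·(1 − 6.43/16.25) = 0.755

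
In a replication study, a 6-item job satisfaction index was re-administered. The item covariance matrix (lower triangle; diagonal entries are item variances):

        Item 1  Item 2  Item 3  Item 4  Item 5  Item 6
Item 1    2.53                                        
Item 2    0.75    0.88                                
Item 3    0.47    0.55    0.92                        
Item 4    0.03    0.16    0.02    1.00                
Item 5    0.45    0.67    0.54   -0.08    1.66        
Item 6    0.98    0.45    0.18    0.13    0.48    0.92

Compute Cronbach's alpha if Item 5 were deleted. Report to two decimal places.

Cronbach's alpha = 0.68

Remaining items: Item 1, Item 2, Item 3, Item 4, Item 6 (k = 5).
Σσ²ᵢ = 2.53 + 0.88 + 0.92 + 1.00 + 0.92 = 6.25
Var(T) = 6.25 + 2 × 3.72 = 13.69
α (item deleted) = (5/4)·(1 − 6.25/13.69) = 0.68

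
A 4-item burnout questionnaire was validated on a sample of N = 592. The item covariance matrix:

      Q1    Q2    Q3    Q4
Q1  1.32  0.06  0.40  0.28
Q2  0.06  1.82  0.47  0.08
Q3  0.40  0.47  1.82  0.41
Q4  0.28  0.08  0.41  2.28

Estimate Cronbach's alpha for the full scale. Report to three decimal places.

Cronbach's alpha = 0.426

sum of item variances = 1.32 + 1.82 + 1.82 + 2.28 = 7.24
Σ_{i<j} σ_ij = 1.70
Var(T) = 7.24 + 2 × 1.70 = 10.64
α = (k/(k−1))·(1 − sum of item variances/Var(T)) = (4/3)·(1 − 7.24/10.64) = 0.426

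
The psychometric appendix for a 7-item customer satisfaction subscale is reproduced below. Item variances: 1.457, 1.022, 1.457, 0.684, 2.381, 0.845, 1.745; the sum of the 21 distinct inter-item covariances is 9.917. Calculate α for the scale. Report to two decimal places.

α = 0.79

Σσ²ᵢ = 1.457 + 1.022 + 1.457 + 0.684 + 2.381 + 0.845 + 1.745 = 9.591
Sum of distinct covariances = 9.917
total variance = Σσ²ᵢ + 2·Σcov = 9.591 + 2 × 9.917 = 29.425
α = (7/6)·(1 − 9.591/29.425) = 0.79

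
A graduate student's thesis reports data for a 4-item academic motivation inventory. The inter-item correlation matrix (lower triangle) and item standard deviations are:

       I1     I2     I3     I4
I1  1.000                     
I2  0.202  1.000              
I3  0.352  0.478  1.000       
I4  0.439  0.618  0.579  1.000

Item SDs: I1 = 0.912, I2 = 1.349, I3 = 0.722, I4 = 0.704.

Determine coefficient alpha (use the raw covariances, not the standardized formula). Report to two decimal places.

α = 0.71

Σσ²ᵢ = 0.912² + 1.349² + 0.722² + 0.704² = 3.6684
Covariances σ_ij = r_ij · s_i · s_j:
  σ(I1,I2) = 0.202 × 0.912 × 1.349 = 0.2485
  σ(I1,I3) = 0.352 × 0.912 × 0.722 = 0.2318
  σ(I1,I4) = 0.439 × 0.912 × 0.704 = 0.2819
  σ(I2,I3) = 0.478 × 1.349 × 0.722 = 0.4656
  σ(I2,I4) = 0.618 × 1.349 × 0.704 = 0.5869
  σ(I3,I4) = 0.579 × 0.722 × 0.704 = 0.2943
σ²_T = Σσ²ᵢ + 2·Σσ_ij = 3.6684 + 2 × 2.1090 = 7.8864
α = (4/3)·(1 − 3.6684/7.8864) = 0.71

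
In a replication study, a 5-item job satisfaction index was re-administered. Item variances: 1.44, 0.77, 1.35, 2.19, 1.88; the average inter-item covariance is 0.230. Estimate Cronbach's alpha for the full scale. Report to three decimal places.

sum of item variances = 1.44 + 0.77 + 1.35 + 2.19 + 1.88 = 7.63
Sum of the 10 distinct covariances = 10 × 0.230 = 2.300
Var(T) = sum of item variances + 2·Σcov = 7.63 + 2 × 2.300 = 12.230
α = (5/4)·(1 − 7.63/12.230) = 0.470

Cronbach's alpha = 0.470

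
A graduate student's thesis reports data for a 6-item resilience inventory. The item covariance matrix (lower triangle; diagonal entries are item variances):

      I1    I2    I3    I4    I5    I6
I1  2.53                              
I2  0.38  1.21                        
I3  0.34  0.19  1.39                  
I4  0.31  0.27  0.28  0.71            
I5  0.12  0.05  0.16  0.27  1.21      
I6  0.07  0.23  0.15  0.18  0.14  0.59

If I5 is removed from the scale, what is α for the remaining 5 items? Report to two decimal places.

Remaining items: I1, I2, I3, I4, I6 (k = 5).
ΣVar(i) = 2.53 + 1.21 + 1.39 + 0.71 + 0.59 = 6.43
σ²_total = 6.43 + 2 × 2.40 = 11.23
α (item deleted) = (5/4)·(1 − 6.43/11.23) = 0.53

α = 0.53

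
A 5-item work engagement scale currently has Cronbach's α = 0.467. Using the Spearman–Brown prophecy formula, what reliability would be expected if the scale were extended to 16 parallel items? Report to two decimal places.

predicted reliability = 0.74

Length factor m = 16/5 = 3.2000
α' = m·α / (1 + (m−1)·α)
   = 16/5 × 0.467 / (1 + (16/5 − 1) × 0.467)
   = 1.4944 / 2.0274 = 0.74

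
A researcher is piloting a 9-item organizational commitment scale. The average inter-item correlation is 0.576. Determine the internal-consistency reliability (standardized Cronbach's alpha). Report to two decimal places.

Standardized α = k·r̄ / (1 + (k−1)·r̄) = 9 × 0.576 / (1 + 8 × 0.576)
  = 5.1840 / 5.6080 = 0.92

standardized Cronbach's alpha = 0.92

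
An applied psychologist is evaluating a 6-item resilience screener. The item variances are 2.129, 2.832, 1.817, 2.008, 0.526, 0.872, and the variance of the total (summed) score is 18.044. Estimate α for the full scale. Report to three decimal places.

ΣVar(i) = 2.129 + 2.832 + 1.817 + 2.008 + 0.526 + 0.872 = 10.184
α = (k/(k−1))·(1 − ΣVar(i)/σ²_total) = (6/5)·(1 − 10.184/18.044) = 0.523

α = 0.523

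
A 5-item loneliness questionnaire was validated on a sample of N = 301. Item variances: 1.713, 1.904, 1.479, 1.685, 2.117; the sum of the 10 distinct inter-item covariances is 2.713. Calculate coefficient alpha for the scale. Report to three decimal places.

α = 0.474

sum of item variances = 1.713 + 1.904 + 1.479 + 1.685 + 2.117 = 8.898
Sum of distinct covariances = 2.713
total variance = sum of item variances + 2·Σcov = 8.898 + 2 × 2.713 = 14.324
α = (5/4)·(1 − 8.898/14.324) = 0.474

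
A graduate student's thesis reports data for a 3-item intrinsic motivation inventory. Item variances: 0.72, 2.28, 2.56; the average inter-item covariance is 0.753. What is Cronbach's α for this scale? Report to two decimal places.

Σσᵢ² = 0.72 + 2.28 + 2.56 = 5.56
Sum of the 3 distinct covariances = 3 × 0.753 = 2.259
total variance = Σσᵢ² + 2·Σcov = 5.56 + 2 × 2.259 = 10.078
α = (3/2)·(1 − 5.56/10.078) = 0.67

α = 0.67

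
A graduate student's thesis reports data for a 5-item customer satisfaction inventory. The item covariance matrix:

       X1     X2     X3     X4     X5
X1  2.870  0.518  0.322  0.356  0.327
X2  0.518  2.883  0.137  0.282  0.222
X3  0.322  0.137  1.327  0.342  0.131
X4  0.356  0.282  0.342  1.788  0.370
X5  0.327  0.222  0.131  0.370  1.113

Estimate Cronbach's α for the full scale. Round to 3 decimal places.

ΣVar(i) = 2.870 + 2.883 + 1.327 + 1.788 + 1.113 = 9.981
Sum of the distinct covariances = 3.007
σ²_total = 9.981 + 2 × 3.007 = 15.995
α = (k/(k−1))·(1 − ΣVar(i)/σ²_total) = (5/4)·(1 − 9.981/15.995) = 0.470

Cronbach's α = 0.470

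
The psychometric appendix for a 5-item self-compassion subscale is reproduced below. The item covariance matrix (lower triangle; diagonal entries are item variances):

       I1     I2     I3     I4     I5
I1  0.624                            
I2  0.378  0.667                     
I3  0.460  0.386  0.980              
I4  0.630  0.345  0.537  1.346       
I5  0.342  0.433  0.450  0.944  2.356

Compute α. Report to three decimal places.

ΣVar(i) = 0.624 + 0.667 + 0.980 + 1.346 + 2.356 = 5.973
Sum of the distinct covariances = 4.905
σ²_T = 5.973 + 2 × 4.905 = 15.783
α = (k/(k−1))·(1 − ΣVar(i)/σ²_T) = (5/4)·(1 − 5.973/15.783) = 0.777

α = 0.777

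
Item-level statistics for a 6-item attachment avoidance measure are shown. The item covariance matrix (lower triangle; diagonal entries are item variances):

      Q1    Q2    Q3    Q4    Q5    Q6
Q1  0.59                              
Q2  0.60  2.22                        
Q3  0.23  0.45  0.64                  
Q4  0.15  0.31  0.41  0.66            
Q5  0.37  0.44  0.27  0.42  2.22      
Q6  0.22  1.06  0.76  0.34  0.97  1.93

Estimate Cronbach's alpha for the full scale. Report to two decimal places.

Σσ²ᵢ = 0.59 + 2.22 + 0.64 + 0.66 + 2.22 + 1.93 = 8.26
Σ_{i<j} σ_ij = 7.00
Var(T) = 8.26 + 2 × 7.00 = 22.26
α = (k/(k−1))·(1 − Σσ²ᵢ/Var(T)) = (6/5)·(1 − 8.26/22.26) = 0.75

Cronbach's alpha = 0.75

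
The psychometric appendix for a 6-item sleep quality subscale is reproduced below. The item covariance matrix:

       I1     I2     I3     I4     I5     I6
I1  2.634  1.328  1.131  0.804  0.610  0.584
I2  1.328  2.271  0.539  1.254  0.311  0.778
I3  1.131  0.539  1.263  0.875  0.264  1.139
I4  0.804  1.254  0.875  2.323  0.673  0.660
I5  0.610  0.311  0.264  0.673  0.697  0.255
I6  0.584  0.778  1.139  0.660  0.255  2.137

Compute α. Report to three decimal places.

α = 0.797

Σσᵢ² = 2.634 + 2.271 + 1.263 + 2.323 + 0.697 + 2.137 = 11.325
Sum of the distinct covariances = 11.205
σ²_T = 11.325 + 2 × 11.205 = 33.735
α = (k/(k−1))·(1 − Σσᵢ²/σ²_T) = (6/5)·(1 − 11.325/33.735) = 0.797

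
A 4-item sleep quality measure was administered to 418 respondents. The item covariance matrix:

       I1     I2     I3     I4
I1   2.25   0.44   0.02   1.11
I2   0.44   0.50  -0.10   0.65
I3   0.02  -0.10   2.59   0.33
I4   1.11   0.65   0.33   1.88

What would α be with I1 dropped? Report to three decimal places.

α = 0.392

Remaining items: I2, I3, I4 (k = 3).
Σσᵢ² = 0.50 + 2.59 + 1.88 = 4.97
Var(T) = 4.97 + 2 × 0.88 = 6.73
α (item deleted) = (3/2)·(1 − 4.97/6.73) = 0.392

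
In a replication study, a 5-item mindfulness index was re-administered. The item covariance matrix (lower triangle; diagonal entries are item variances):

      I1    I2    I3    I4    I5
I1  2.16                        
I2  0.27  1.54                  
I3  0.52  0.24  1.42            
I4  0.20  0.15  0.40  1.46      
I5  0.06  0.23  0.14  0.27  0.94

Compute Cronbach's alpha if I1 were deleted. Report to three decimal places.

Cronbach's alpha = 0.464

Remaining items: I2, I3, I4, I5 (k = 4).
ΣVar(i) = 1.54 + 1.42 + 1.46 + 0.94 = 5.36
σ²_total = 5.36 + 2 × 1.43 = 8.22
α (item deleted) = (4/3)·(1 − 5.36/8.22) = 0.464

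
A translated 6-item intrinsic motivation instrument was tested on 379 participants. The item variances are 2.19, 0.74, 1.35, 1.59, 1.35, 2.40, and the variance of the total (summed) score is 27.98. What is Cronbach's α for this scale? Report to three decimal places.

ΣVar(i) = 2.19 + 0.74 + 1.35 + 1.59 + 1.35 + 2.40 = 9.62
α = (k/(k−1))·(1 − ΣVar(i)/σ²_total) = (6/5)·(1 − 9.62/27.98) = 0.787

α = 0.787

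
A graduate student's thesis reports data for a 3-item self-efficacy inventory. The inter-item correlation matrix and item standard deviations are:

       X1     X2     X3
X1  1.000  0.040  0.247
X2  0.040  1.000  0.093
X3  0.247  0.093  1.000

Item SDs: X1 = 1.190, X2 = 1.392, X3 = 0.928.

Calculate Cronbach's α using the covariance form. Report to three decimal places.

Cronbach's α = 0.268

Σσ²ᵢ = 1.190² + 1.392² + 0.928² = 4.2149
Covariances σ_ij = r_ij · s_i · s_j:
  σ(X1,X2) = 0.040 × 1.190 × 1.392 = 0.0663
  σ(X1,X3) = 0.247 × 1.190 × 0.928 = 0.2728
  σ(X2,X3) = 0.093 × 1.392 × 0.928 = 0.1201
σ²_T = Σσ²ᵢ + 2·Σσ_ij = 4.2149 + 2 × 0.4592 = 5.1333
α = (3/2)·(1 − 4.2149/5.1333) = 0.268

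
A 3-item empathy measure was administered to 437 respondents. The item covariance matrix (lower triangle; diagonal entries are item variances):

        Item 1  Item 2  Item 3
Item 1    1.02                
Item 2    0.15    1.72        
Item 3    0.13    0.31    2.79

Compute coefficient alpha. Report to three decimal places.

sum of item variances = 1.02 + 1.72 + 2.79 = 5.53
Σ_{i<j} σ_ij = 0.59
total variance = 5.53 + 2 × 0.59 = 6.71
α = (k/(k−1))·(1 − sum of item variances/total variance) = (3/2)·(1 − 5.53/6.71) = 0.264

coefficient alpha = 0.264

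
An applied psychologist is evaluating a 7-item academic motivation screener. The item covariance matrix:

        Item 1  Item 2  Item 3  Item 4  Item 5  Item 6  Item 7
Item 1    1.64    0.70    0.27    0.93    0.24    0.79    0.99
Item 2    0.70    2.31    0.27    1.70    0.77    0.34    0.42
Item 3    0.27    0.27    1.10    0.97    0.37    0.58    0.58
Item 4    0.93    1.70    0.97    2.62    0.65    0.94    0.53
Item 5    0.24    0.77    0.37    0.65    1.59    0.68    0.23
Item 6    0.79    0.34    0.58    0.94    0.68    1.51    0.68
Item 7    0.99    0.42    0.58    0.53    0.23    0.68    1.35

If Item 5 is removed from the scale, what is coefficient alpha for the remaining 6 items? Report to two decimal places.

α = 0.80

Remaining items: Item 1, Item 2, Item 3, Item 4, Item 6, Item 7 (k = 6).
Σσ²ᵢ = 1.64 + 2.31 + 1.10 + 2.62 + 1.51 + 1.35 = 10.53
σ²_T = 10.53 + 2 × 10.69 = 31.91
α (item deleted) = (6/5)·(1 − 10.53/31.91) = 0.80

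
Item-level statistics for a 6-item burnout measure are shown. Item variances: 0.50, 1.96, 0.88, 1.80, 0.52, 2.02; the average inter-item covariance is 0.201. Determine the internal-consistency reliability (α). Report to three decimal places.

Σσ²ᵢ = 0.50 + 1.96 + 0.88 + 1.80 + 0.52 + 2.02 = 7.68
Sum of the 15 distinct covariances = 15 × 0.201 = 3.015
Var(T) = Σσ²ᵢ + 2·Σcov = 7.68 + 2 × 3.015 = 13.710
α = (6/5)·(1 − 7.68/13.710) = 0.528

α = 0.528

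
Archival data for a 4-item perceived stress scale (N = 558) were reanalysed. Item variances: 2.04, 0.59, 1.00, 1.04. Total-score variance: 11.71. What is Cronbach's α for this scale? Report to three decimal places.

Cronbach's α = 0.802

Σσ²ᵢ = 2.04 + 0.59 + 1.00 + 1.04 = 4.67
α = (k/(k−1))·(1 − Σσ²ᵢ/total variance) = (4/3)·(1 − 4.67/11.71) = 0.802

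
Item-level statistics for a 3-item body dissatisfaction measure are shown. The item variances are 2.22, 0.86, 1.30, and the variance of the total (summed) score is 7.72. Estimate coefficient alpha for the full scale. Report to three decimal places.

Σσ²ᵢ = 2.22 + 0.86 + 1.30 = 4.38
α = (k/(k−1))·(1 − Σσ²ᵢ/Var(T)) = (3/2)·(1 − 4.38/7.72) = 0.649

α = 0.649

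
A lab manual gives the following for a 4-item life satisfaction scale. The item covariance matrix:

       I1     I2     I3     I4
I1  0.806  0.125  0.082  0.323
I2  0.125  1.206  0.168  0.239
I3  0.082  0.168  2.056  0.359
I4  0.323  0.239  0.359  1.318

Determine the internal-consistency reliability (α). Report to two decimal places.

α = 0.43

Σσ²ᵢ = 0.806 + 1.206 + 2.056 + 1.318 = 5.386
Sum of off-diagonal covariances = 1.296
σ²_T = 5.386 + 2 × 1.296 = 7.978
α = (k/(k−1))·(1 − Σσ²ᵢ/σ²_T) = (4/3)·(1 − 5.386/7.978) = 0.43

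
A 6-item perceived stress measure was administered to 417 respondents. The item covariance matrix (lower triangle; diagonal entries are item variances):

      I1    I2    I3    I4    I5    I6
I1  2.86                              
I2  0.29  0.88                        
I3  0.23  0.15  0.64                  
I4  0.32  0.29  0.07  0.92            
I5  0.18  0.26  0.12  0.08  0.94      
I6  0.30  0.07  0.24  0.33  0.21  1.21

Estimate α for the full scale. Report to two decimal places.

sum of item variances = 2.86 + 0.88 + 0.64 + 0.92 + 0.94 + 1.21 = 7.45
Sum of off-diagonal covariances = 3.14
total variance = 7.45 + 2 × 3.14 = 13.73
α = (k/(k−1))·(1 − sum of item variances/total variance) = (6/5)·(1 − 7.45/13.73) = 0.55

α = 0.55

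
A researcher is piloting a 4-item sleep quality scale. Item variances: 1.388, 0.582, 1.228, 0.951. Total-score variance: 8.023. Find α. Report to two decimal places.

ΣVar(i) = 1.388 + 0.582 + 1.228 + 0.951 = 4.149
α = (k/(k−1))·(1 − ΣVar(i)/σ²_T) = (4/3)·(1 − 4.149/8.023) = 0.64

α = 0.64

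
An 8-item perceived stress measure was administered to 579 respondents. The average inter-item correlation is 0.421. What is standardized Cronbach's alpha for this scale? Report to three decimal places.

Standardized α = k·r̄ / (1 + (k−1)·r̄) = 8 × 0.421 / (1 + 7 × 0.421)
  = 3.3680 / 3.9470 = 0.853

standardized Cronbach's alpha = 0.853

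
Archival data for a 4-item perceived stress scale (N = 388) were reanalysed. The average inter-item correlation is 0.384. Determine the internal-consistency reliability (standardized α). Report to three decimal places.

Standardized α = k·r̄ / (1 + (k−1)·r̄) = 4 × 0.384 / (1 + 3 × 0.384)
  = 1.5360 / 2.1520 = 0.714

standardized α = 0.714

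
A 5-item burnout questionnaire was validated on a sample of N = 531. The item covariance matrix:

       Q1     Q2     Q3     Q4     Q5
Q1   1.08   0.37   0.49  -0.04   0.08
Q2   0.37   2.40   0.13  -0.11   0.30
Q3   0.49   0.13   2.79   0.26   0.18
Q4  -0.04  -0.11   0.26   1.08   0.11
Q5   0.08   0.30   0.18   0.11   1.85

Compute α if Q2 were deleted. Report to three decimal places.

α = 0.321

Remaining items: Q1, Q3, Q4, Q5 (k = 4).
ΣVar(i) = 1.08 + 2.79 + 1.08 + 1.85 = 6.80
Var(T) = 6.80 + 2 × 1.08 = 8.96
α (item deleted) = (4/3)·(1 − 6.80/8.96) = 0.321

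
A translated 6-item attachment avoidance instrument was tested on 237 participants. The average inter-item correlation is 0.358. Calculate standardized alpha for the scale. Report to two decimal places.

Standardized α = k·r̄ / (1 + (k−1)·r̄) = 6 × 0.358 / (1 + 5 × 0.358)
  = 2.1480 / 2.7900 = 0.77

standardized alpha = 0.77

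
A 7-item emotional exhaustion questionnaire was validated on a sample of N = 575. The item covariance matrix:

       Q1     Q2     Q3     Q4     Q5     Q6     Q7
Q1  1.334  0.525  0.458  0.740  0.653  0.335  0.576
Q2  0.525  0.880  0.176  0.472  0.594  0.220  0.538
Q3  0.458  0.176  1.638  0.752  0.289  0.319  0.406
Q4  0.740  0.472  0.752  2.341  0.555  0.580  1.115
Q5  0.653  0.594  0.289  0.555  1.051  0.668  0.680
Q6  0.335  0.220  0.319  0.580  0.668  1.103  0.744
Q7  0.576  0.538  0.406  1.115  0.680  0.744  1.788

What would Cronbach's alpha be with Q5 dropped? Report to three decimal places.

Cronbach's alpha = 0.764

Remaining items: Q1, Q2, Q3, Q4, Q6, Q7 (k = 6).
ΣVar(i) = 1.334 + 0.880 + 1.638 + 2.341 + 1.103 + 1.788 = 9.084
σ²_total = 9.084 + 2 × 7.956 = 24.996
α (item deleted) = (6/5)·(1 − 9.084/24.996) = 0.764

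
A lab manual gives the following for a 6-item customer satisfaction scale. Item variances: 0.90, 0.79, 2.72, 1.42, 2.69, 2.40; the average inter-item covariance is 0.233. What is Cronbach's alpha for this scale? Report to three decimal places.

α = 0.468

Σσ²ᵢ = 0.90 + 0.79 + 2.72 + 1.42 + 2.69 + 2.40 = 10.92
Sum of the 15 distinct covariances = 15 × 0.233 = 3.495
σ²_T = Σσ²ᵢ + 2·Σcov = 10.92 + 2 × 3.495 = 17.910
α = (6/5)·(1 − 10.92/17.910) = 0.468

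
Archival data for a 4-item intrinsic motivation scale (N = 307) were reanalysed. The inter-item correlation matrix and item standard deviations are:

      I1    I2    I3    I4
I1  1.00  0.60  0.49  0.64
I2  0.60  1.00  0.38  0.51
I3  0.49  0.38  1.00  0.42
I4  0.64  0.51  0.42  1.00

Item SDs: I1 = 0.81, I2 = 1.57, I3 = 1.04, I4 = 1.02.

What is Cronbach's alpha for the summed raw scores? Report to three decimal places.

α = 0.770

Σσ²ᵢ = 0.81² + 1.57² + 1.04² + 1.02² = 5.2430
Covariances σ_ij = r_ij · s_i · s_j:
  σ(I1,I2) = 0.60 × 0.81 × 1.57 = 0.7630
  σ(I1,I3) = 0.49 × 0.81 × 1.04 = 0.4128
  σ(I1,I4) = 0.64 × 0.81 × 1.02 = 0.5288
  σ(I2,I3) = 0.38 × 1.57 × 1.04 = 0.6205
  σ(I2,I4) = 0.51 × 1.57 × 1.02 = 0.8167
  σ(I3,I4) = 0.42 × 1.04 × 1.02 = 0.4455
σ²_T = Σσ²ᵢ + 2·Σσ_ij = 5.2430 + 2 × 3.5873 = 12.4176
α = (4/3)·(1 − 5.2430/12.4176) = 0.770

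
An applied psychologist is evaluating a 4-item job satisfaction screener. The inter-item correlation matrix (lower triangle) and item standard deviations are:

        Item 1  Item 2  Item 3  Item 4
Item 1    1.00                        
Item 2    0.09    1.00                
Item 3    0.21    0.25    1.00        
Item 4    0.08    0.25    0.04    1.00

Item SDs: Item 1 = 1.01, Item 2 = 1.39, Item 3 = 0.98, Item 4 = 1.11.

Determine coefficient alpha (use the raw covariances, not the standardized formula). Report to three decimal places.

coefficient alpha = 0.423

Σσ²ᵢ = 1.01² + 1.39² + 0.98² + 1.11² = 5.1447
Covariances σ_ij = r_ij · s_i · s_j:
  σ(Item 1,Item 2) = 0.09 × 1.01 × 1.39 = 0.1264
  σ(Item 1,Item 3) = 0.21 × 1.01 × 0.98 = 0.2079
  σ(Item 1,Item 4) = 0.08 × 1.01 × 1.11 = 0.0897
  σ(Item 2,Item 3) = 0.25 × 1.39 × 0.98 = 0.3405
  σ(Item 2,Item 4) = 0.25 × 1.39 × 1.11 = 0.3857
  σ(Item 3,Item 4) = 0.04 × 0.98 × 1.11 = 0.0435
σ²_T = Σσ²ᵢ + 2·Σσ_ij = 5.1447 + 2 × 1.1937 = 7.5321
α = (4/3)·(1 − 5.1447/7.5321) = 0.423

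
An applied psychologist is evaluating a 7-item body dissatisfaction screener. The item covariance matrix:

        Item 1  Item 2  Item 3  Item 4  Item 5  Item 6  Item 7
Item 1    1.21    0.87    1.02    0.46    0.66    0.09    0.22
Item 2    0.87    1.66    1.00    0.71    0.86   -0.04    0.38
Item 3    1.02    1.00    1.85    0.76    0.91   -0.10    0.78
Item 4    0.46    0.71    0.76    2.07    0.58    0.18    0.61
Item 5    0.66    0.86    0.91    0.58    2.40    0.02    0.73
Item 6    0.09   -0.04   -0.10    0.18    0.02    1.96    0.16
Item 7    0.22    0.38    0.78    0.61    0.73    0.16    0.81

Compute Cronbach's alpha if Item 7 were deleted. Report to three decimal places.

Remaining items: Item 1, Item 2, Item 3, Item 4, Item 5, Item 6 (k = 6).
Σσ²ᵢ = 1.21 + 1.66 + 1.85 + 2.07 + 2.40 + 1.96 = 11.15
σ²_total = 11.15 + 2 × 7.98 = 27.11
α (item deleted) = (6/5)·(1 − 11.15/27.11) = 0.706

Cronbach's alpha = 0.706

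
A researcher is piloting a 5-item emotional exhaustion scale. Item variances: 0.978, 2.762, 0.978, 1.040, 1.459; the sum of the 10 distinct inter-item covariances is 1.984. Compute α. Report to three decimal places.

sum of item variances = 0.978 + 2.762 + 0.978 + 1.040 + 1.459 = 7.217
Sum of distinct covariances = 1.984
Var(T) = sum of item variances + 2·Σcov = 7.217 + 2 × 1.984 = 11.185
α = (5/4)·(1 − 7.217/11.185) = 0.443

α = 0.443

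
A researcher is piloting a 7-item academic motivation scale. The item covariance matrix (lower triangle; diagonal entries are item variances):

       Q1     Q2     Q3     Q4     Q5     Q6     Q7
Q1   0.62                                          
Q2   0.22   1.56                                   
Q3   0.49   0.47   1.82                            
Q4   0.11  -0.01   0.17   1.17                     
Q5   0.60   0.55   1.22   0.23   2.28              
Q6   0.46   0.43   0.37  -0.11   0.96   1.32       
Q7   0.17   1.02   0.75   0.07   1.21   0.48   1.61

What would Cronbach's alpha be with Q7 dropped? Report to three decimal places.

α = 0.701

Remaining items: Q1, Q2, Q3, Q4, Q5, Q6 (k = 6).
Σσᵢ² = 0.62 + 1.56 + 1.82 + 1.17 + 2.28 + 1.32 = 8.77
Var(T) = 8.77 + 2 × 6.16 = 21.09
α (item deleted) = (6/5)·(1 − 8.77/21.09) = 0.701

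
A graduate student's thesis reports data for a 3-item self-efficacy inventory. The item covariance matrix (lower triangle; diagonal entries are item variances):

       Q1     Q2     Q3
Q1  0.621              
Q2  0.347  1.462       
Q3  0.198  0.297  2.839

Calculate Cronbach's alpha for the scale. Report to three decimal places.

Cronbach's alpha = 0.382

Σσᵢ² = 0.621 + 1.462 + 2.839 = 4.922
Sum of off-diagonal covariances = 0.842
total variance = 4.922 + 2 × 0.842 = 6.606
α = (k/(k−1))·(1 − Σσᵢ²/total variance) = (3/2)·(1 − 4.922/6.606) = 0.382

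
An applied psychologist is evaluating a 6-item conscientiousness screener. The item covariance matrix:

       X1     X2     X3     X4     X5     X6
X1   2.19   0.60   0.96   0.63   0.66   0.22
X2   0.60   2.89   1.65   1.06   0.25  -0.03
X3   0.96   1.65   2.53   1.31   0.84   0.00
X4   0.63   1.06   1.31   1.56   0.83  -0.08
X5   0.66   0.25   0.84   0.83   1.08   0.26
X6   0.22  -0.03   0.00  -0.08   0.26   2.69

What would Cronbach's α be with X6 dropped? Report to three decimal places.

Remaining items: X1, X2, X3, X4, X5 (k = 5).
Σσᵢ² = 2.19 + 2.89 + 2.53 + 1.56 + 1.08 = 10.25
total variance = 10.25 + 2 × 8.79 = 27.83
α (item deleted) = (5/4)·(1 − 10.25/27.83) = 0.790

α = 0.790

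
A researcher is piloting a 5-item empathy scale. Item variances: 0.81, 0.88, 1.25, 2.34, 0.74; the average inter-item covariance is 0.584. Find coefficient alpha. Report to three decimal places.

α = 0.825

sum of item variances = 0.81 + 0.88 + 1.25 + 2.34 + 0.74 = 6.02
Sum of the 10 distinct covariances = 10 × 0.584 = 5.840
total variance = sum of item variances + 2·Σcov = 6.02 + 2 × 5.840 = 17.700
α = (5/4)·(1 − 6.02/17.700) = 0.825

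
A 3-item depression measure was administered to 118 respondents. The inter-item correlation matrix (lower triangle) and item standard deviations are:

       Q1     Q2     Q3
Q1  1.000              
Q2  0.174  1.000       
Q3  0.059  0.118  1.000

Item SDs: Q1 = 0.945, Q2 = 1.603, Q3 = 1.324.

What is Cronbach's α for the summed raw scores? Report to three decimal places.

Σσ²ᵢ = 0.945² + 1.603² + 1.324² = 5.2156
Covariances σ_ij = r_ij · s_i · s_j:
  σ(Q1,Q2) = 0.174 × 0.945 × 1.603 = 0.2636
  σ(Q1,Q3) = 0.059 × 0.945 × 1.324 = 0.0738
  σ(Q2,Q3) = 0.118 × 1.603 × 1.324 = 0.2504
σ²_T = Σσ²ᵢ + 2·Σσ_ij = 5.2156 + 2 × 0.5878 = 6.3912
α = (3/2)·(1 − 5.2156/6.3912) = 0.276

α = 0.276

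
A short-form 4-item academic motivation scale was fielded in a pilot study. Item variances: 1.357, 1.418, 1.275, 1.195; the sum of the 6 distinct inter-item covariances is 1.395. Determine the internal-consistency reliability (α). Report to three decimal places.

α = 0.463

Σσ²ᵢ = 1.357 + 1.418 + 1.275 + 1.195 = 5.245
Sum of distinct covariances = 1.395
total variance = Σσ²ᵢ + 2·Σcov = 5.245 + 2 × 1.395 = 8.035
α = (4/3)·(1 − 5.245/8.035) = 0.463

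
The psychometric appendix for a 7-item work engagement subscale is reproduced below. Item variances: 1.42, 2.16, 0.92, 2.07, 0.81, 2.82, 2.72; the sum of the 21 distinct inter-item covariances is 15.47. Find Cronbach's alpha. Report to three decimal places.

sum of item variances = 1.42 + 2.16 + 0.92 + 2.07 + 0.81 + 2.82 + 2.72 = 12.92
Sum of distinct covariances = 15.47
σ²_T = sum of item variances + 2·Σcov = 12.92 + 2 × 15.47 = 43.86
α = (7/6)·(1 − 12.92/43.86) = 0.823

α = 0.823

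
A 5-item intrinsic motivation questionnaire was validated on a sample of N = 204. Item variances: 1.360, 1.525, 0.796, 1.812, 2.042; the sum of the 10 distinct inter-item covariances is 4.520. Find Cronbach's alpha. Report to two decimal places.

Cronbach's alpha = 0.68

Σσ²ᵢ = 1.360 + 1.525 + 0.796 + 1.812 + 2.042 = 7.535
Sum of distinct covariances = 4.520
Var(T) = Σσ²ᵢ + 2·Σcov = 7.535 + 2 × 4.520 = 16.575
α = (5/4)·(1 − 7.535/16.575) = 0.68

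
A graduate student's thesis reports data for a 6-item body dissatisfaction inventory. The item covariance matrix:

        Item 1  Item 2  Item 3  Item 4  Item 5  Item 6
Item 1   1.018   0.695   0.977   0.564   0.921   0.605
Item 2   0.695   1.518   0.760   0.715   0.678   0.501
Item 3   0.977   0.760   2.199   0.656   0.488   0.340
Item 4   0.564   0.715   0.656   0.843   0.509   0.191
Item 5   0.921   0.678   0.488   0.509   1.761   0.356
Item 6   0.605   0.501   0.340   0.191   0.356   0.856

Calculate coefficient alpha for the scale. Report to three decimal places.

coefficient alpha = 0.823

Σσᵢ² = 1.018 + 1.518 + 2.199 + 0.843 + 1.761 + 0.856 = 8.195
Sum of off-diagonal covariances = 8.956
σ²_T = 8.195 + 2 × 8.956 = 26.107
α = (k/(k−1))·(1 − Σσᵢ²/σ²_T) = (6/5)·(1 − 8.195/26.107) = 0.823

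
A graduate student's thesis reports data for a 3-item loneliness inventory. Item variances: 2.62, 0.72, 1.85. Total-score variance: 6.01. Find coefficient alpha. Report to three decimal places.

sum of item variances = 2.62 + 0.72 + 1.85 = 5.19
α = (k/(k−1))·(1 − sum of item variances/total variance) = (3/2)·(1 − 5.19/6.01) = 0.205

α = 0.205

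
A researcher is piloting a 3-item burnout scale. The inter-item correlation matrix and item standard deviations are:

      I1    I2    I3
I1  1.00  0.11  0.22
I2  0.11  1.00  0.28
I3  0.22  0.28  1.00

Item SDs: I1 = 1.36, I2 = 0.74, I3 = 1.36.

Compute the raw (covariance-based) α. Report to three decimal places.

α = 0.410

Σσ²ᵢ = 1.36² + 0.74² + 1.36² = 4.2468
Covariances σ_ij = r_ij · s_i · s_j:
  σ(I1,I2) = 0.11 × 1.36 × 0.74 = 0.1107
  σ(I1,I3) = 0.22 × 1.36 × 1.36 = 0.4069
  σ(I2,I3) = 0.28 × 0.74 × 1.36 = 0.2818
σ²_T = Σσ²ᵢ + 2·Σσ_ij = 4.2468 + 2 × 0.7994 = 5.8456
α = (3/2)·(1 − 4.2468/5.8456) = 0.410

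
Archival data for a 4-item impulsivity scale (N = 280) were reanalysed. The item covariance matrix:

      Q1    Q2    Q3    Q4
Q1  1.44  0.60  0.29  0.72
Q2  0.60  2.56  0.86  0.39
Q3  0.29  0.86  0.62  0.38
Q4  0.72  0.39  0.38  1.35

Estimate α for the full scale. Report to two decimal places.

α = 0.69

sum of item variances = 1.44 + 2.56 + 0.62 + 1.35 = 5.97
Σ_{i<j} σ_ij = 3.24
σ²_T = 5.97 + 2 × 3.24 = 12.45
α = (k/(k−1))·(1 − sum of item variances/σ²_T) = (4/3)·(1 − 5.97/12.45) = 0.69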